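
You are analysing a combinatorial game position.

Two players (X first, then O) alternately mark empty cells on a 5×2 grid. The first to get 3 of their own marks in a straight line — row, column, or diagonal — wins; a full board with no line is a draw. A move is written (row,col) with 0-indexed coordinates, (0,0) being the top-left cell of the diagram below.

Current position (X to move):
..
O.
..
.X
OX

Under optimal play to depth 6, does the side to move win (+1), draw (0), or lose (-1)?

value(../O./../.X/OX, X) = +1

ply 1, X at ../O./../.X/OX | (0,0)=+0→X./O./../.X/OX; (0,1)=+0→.X/O./../.X/OX; (1,1)=+0→../OX/../.X/OX; (2,0)=+0→../O./X./.X/OX; (2,1)=+1→../O./.X/.X/OX*; (3,0)=+0→../O./../XX/OX
ply 2: ../O./.X/.X/OX is terminal -1 (O); from ../O./../.X/OX depth 6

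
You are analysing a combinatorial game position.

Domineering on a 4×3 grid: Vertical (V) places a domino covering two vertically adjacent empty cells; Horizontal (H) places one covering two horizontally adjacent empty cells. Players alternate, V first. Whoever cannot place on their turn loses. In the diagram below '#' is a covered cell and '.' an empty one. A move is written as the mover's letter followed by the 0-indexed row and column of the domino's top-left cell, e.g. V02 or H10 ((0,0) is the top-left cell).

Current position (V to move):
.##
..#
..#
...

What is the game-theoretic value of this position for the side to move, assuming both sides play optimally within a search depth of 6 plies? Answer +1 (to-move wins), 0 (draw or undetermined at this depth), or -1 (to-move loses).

value(.##/..#/..#/..., V) = +1

ply 1, V at .##/..#/..#/... | V00=-1→###/#.#/..#/...; V10=+1→.##/#.#/#.#/...*; V11=+1→.##/.##/.##/...; V20=+1→.##/..#/#.#/#..; V21=+1→.##/..#/.##/.#.
ply 2, H at .##/#.#/#.#/... | H30=-1→.##/#.#/#.#/##.*; H31=-1→.##/#.#/#.#/.##
ply 3, V at .##/#.#/#.#/##. | V11=+1→.##/###/###/##.*
ply 4: .##/###/###/##. is terminal -1 (H); from .##/..#/..#/... depth 6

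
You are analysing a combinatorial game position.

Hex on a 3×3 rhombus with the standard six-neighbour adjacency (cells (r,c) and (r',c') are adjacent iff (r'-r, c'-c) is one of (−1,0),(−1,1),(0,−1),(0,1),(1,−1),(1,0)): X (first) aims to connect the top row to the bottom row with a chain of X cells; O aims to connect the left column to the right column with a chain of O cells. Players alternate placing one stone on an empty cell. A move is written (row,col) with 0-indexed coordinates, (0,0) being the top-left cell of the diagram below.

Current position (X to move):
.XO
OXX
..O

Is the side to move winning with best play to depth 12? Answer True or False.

p1 X@[.XO/OXX/..O]: (0,0)[XXO/OXX/..O]+1* (2,0)[.XO/OXX/X.O]+1 (2,1)[.XO/OXX/.XO]+1
p2 O@[XXO/OXX/..O]: (2,0)[XXO/OXX/O.O]-1* (2,1)[XXO/OXX/.OO]-1
p3 X@[XXO/OXX/O.O]: (2,1)[XXO/OXX/OXO]+1*
p4 O@[XXO/OXX/OXO] terminal -1; root [.XO/OXX/..O] d12

X winning at [.XO/OXX/..O]: True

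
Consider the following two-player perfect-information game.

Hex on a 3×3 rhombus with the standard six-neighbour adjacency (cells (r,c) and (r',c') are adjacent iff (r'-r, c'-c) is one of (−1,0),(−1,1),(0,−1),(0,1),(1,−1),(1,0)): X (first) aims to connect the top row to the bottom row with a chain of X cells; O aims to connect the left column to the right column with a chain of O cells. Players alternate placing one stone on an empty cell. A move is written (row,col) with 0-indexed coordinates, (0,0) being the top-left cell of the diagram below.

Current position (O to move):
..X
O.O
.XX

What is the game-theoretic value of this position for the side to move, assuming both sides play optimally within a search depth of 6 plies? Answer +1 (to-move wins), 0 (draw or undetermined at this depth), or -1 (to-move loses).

p1 O@[..X/O.O/.XX]: (0,0)[O.X/O.O/.XX]-1 (0,1)[.OX/O.O/.XX]-1 (1,1)[..X/OOO/.XX]+1* (2,0)[..X/O.O/OXX]-1
p2 X@[..X/OOO/.XX] terminal -1; root [..X/O.O/.XX] d6

value(..X/O.O/.XX, O) = +1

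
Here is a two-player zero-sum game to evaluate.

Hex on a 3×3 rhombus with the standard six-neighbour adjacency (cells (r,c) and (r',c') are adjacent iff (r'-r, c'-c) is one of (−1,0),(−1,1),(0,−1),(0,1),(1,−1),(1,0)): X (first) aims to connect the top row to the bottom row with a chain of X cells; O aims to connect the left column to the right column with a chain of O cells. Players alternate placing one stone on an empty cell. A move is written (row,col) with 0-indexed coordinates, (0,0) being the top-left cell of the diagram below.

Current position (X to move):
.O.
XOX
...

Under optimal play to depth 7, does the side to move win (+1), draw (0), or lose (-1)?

value(.O./XOX/..., X) = +1

ply 1, X at .O./XOX/... | (0,0)=+1→XO./XOX/...*; (0,2)=+1→.OX/XOX/...; (2,0)=+1→.O./XOX/X..; (2,1)=-1→.O./XOX/.X.; (2,2)=-1→.O./XOX/..X
ply 2, O at XO./XOX/... | (0,2)=-1→XOO/XOX/...*; (2,0)=-1→XO./XOX/O..; (2,1)=-1→XO./XOX/.O.; (2,2)=-1→XO./XOX/..O
ply 3, X at XOO/XOX/... | (2,0)=+1→XOO/XOX/X..*; (2,1)=-1→XOO/XOX/.X.; (2,2)=-1→XOO/XOX/..X
ply 4: XOO/XOX/X.. is terminal -1 (O); from .O./XOX/... depth 7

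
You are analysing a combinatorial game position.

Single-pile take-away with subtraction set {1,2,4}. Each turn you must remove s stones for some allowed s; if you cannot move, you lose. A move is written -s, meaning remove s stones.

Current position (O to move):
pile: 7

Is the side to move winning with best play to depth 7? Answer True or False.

O winning at [7]: True

p1 O@[7]: -1[6]+1* -2[5]-1 -4[3]+1
p2 X@[6]: -1[5]-1* -2[4]-1 -4[2]-1
p3 O@[5]: -1[4]-1 -2[3]+1* -4[1]-1
p4 X@[3]: -1[2]-1* -2[1]-1
p5 O@[2]: -1[1]-1 -2[0]+1*
p6 X@[0] terminal -1; root [7] d7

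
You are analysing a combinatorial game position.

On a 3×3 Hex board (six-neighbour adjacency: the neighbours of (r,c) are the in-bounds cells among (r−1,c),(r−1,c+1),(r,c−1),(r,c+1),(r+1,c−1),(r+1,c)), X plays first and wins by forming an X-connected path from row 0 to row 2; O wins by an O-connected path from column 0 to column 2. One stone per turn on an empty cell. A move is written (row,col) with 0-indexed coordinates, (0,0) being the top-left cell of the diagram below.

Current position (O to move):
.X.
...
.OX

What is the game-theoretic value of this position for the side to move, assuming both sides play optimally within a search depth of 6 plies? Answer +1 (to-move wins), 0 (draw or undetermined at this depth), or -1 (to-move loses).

[.X./.../.OX] O move#1: (0,0):-1/OX./.../.OX, (0,2):-1/.XO/.../.OX, (1,0):-1/.X./O../.OX, (1,1):+1/.X./.O./.OX*, (1,2):-1/.X./..O/.OX, (2,0):-1/.X./.../OOX
[.X./.O./.OX] X move#2: (0,0):-1/XX./.O./.OX*, (0,2):-1/.XX/.O./.OX, (1,0):-1/.X./XO./.OX, (1,2):-1/.X./.OX/.OX, (2,0):-1/.X./.O./XOX
[XX./.O./.OX] O move#3: (0,2):+1/XXO/.O./.OX*, (1,0):+1/XX./OO./.OX, (1,2):+1/XX./.OO/.OX, (2,0):+1/XX./.O./OOX
[XXO/.O./.OX] X move#4: (1,0):-1/XXO/XO./.OX*, (1,2):-1/XXO/.OX/.OX, (2,0):-1/XXO/.O./XOX
[XXO/XO./.OX] O move#5: (1,2):-1/XXO/XOO/.OX, (2,0):+1/XXO/XO./OOX*
[XXO/XO./OOX] end (terminal -1, X#6); searched .X./.../.OX to 6

value(.X./.../.OX, O) = +1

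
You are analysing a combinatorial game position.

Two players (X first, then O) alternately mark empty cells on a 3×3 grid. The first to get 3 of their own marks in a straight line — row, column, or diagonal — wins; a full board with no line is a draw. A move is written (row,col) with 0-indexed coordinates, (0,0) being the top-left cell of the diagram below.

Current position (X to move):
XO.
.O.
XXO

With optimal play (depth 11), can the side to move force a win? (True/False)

X winning at [XO./.O./XXO]: True

p1 X@[XO./.O./XXO]: (0,2)[XOX/.O./XXO]+0 (1,0)[XO./XO./XXO]+1* (1,2)[XO./.OX/XXO]+0
p2 O@[XO./XO./XXO] terminal -1; root [XO./.O./XXO] d11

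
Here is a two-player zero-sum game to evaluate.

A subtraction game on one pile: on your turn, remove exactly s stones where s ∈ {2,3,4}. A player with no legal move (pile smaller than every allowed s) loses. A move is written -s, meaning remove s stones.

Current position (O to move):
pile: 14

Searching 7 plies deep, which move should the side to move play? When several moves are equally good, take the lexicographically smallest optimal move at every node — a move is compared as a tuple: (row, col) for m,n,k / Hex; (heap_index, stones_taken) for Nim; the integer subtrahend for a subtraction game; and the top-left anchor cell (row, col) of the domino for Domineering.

O's best at [14]: -2

p1 O@[14]: -2[12]+1* -3[11]-1 -4[10]-1
p2 X@[12]: -2[10]-1* -3[9]-1 -4[8]-1
p3 O@[10]: -2[8]-1 -3[7]+1* -4[6]+1
p4 X@[7]: -2[5]-1* -3[4]-1 -4[3]-1
p5 O@[5]: -2[3]-1 -3[2]-1 -4[1]+1*
p6 X@[1] terminal -1; root [14] d7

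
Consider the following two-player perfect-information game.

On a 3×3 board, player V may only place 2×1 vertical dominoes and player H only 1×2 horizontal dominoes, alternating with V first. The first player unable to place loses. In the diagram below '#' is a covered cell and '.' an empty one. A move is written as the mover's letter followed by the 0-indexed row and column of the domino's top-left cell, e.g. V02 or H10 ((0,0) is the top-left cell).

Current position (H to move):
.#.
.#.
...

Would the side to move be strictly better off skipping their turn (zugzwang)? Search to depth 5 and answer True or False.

zugzwang(.#./.#./..., H) = False

p1 H@[.#./.#./...]: H20[.#./.#./##.]-1* H21[.#./.#./.##]-1
p2 V@[.#./.#./##.]: V00[##./##./##.]+1* V02[.##/.##/##.]+1 V12[.#./.##/###]+1
p3 H@[##./##./##.] terminal -1; root [.#./.#./...] d5
if H skipped the turn, V would face:
~ p1 V@[.#./.#./...]: V00[##./##./...]+1* V02[.##/.##/...]+1 V10[.#./##./#..]+1 V12[.#./.##/..#]+1
~ p2 H@[##./##./...]: H20[##./##./##.]-1* H21[##./##./.##]-1
~ p3 V@[##./##./##.]: V02[###/###/##.]+1* V12[##./###/###]+1
~ p4 H@[###/###/##.] terminal -1; root [.#./.#./...] d5
compare (H): move=-1 vs pass=-1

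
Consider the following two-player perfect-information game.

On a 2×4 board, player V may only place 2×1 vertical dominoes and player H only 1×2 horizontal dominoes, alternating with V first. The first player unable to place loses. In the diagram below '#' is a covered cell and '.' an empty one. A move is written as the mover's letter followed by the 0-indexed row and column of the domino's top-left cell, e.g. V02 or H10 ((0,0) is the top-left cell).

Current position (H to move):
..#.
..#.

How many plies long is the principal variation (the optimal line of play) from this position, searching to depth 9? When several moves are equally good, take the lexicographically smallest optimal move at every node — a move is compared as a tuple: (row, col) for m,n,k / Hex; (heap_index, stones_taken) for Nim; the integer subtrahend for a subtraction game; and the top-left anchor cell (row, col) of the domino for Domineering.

ply 1, H at ..#./..#. | H00=+1→###./..#.*; H10=+1→..#./###.
ply 2, V at ###./..#. | V03=-1→####/..##*
ply 3, H at ####/..## | H10=+1→####/####*
ply 4: ####/#### is terminal -1 (V); from ..#./..#. depth 9

PV length from [..#./..#.]: 3 plies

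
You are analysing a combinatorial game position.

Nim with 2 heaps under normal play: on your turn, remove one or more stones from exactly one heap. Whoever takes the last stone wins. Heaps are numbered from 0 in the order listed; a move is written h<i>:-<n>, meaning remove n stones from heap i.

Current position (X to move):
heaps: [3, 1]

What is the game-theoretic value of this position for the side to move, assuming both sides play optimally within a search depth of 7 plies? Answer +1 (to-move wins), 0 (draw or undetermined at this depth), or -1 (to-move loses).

value((3,1), X) = +1

p1 X@[(3,1)]: h0:-1[(2,1)]-1 h0:-2[(1,1)]+1* h0:-3[(0,1)]-1 h1:-1[(3,0)]-1
p2 O@[(1,1)]: h0:-1[(0,1)]-1* h1:-1[(1,0)]-1
p3 X@[(0,1)]: h1:-1[(0,0)]+1*
p4 O@[(0,0)] terminal -1; root [(3,1)] d7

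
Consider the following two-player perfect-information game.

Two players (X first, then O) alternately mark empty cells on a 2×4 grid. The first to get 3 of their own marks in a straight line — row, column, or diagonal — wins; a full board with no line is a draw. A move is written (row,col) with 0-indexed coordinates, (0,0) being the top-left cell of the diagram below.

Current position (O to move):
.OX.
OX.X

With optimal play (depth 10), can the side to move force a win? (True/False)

O winning at [.OX./OX.X]: False

ply 1, O at .OX./OX.X | (0,0)=-1→OOX./OX.X; (0,3)=-1→.OXO/OX.X; (1,2)=+0→.OX./OXOX*
ply 2, X at .OX./OXOX | (0,0)=+0→XOX./OXOX*; (0,3)=+0→.OXX/OXOX
ply 3, O at XOX./OXOX | (0,3)=+0→XOXO/OXOX*
ply 4: XOXO/OXOX is terminal +0 (X); from .OX./OX.X depth 10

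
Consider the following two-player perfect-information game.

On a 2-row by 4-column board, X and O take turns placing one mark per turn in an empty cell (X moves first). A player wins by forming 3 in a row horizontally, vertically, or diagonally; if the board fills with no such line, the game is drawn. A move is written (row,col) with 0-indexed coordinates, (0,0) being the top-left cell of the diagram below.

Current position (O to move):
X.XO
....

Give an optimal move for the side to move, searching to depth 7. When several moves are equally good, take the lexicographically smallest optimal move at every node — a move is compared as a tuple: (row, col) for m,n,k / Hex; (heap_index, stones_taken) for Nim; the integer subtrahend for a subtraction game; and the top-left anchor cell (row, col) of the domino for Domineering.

[X.XO/....] O move#1: (0,1):+0/XOXO/....*, (1,0):-1/X.XO/O..., (1,1):-1/X.XO/.O.., (1,2):-1/X.XO/..O., (1,3):-1/X.XO/...O
[XOXO/....] X move#2: (1,0):+0/XOXO/X...*, (1,1):+0/XOXO/.X.., (1,2):+0/XOXO/..X., (1,3):+0/XOXO/...X
[XOXO/X...] O move#3: (1,1):+0/XOXO/XO..*, (1,2):+0/XOXO/X.O., (1,3):+0/XOXO/X..O
[XOXO/XO..] X move#4: (1,2):+0/XOXO/XOX.*, (1,3):+0/XOXO/XO.X
[XOXO/XOX.] O move#5: (1,3):+0/XOXO/XOXO*
[XOXO/XOXO] end (terminal +0, X#6); searched X.XO/.... to 7

O's best at [X.XO/....]: (0,1)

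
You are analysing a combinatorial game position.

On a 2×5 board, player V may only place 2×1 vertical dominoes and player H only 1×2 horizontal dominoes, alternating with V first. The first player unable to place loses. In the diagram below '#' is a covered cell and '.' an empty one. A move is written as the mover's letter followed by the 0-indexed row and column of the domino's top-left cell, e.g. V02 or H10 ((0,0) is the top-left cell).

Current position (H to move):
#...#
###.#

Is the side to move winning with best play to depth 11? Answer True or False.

H winning at [#...#/###.#]: True

p1 H@[#...#/###.#]: H01[###.#/###.#]-1 H02[#.###/###.#]+1*
p2 V@[#.###/###.#] terminal -1; root [#...#/###.#] d11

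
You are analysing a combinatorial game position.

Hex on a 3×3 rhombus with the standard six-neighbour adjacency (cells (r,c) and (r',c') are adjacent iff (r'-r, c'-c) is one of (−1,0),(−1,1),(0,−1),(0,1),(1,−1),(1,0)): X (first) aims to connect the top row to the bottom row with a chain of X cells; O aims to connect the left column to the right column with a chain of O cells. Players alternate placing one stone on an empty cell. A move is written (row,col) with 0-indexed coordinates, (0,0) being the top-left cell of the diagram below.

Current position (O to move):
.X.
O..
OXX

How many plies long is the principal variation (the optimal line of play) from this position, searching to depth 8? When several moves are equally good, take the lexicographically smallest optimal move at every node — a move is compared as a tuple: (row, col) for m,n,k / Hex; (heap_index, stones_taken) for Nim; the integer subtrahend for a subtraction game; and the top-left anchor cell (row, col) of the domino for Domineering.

PV length from [.X./O../OXX]: 3 plies

p1 O@[.X./O../OXX]: (0,0)[OX./O../OXX]-1 (0,2)[.XO/O../OXX]-1 (1,1)[.X./OO./OXX]+1* (1,2)[.X./O.O/OXX]-1
p2 X@[.X./OO./OXX]: (0,0)[XX./OO./OXX]-1* (0,2)[.XX/OO./OXX]-1 (1,2)[.X./OOX/OXX]-1
p3 O@[XX./OO./OXX]: (0,2)[XXO/OO./OXX]+1* (1,2)[XX./OOO/OXX]+1
p4 X@[XXO/OO./OXX] terminal -1; root [.X./O../OXX] d8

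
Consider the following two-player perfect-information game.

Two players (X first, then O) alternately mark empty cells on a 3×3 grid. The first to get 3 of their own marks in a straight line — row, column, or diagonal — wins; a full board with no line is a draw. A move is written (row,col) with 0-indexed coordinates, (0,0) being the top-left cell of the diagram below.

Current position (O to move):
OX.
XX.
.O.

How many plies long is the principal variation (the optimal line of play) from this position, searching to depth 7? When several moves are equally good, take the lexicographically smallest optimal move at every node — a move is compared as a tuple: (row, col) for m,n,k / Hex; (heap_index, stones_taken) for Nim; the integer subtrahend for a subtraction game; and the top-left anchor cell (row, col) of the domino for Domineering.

[OX./XX./.O.] O move#1: (0,2):-1/OXO/XX./.O., (1,2):+0/OX./XXO/.O.*, (2,0):-1/OX./XX./OO., (2,2):-1/OX./XX./.OO
[OX./XXO/.O.] X move#2: (0,2):+0/OXX/XXO/.O.*, (2,0):+0/OX./XXO/XO., (2,2):+0/OX./XXO/.OX
[OXX/XXO/.O.] O move#3: (2,0):+0/OXX/XXO/OO.*, (2,2):-1/OXX/XXO/.OO
[OXX/XXO/OO.] X move#4: (2,2):+0/OXX/XXO/OOX*
[OXX/XXO/OOX] end (terminal +0, O#5); searched OX./XX./.O. to 7

PV length from [OX./XX./.O.]: 4 plies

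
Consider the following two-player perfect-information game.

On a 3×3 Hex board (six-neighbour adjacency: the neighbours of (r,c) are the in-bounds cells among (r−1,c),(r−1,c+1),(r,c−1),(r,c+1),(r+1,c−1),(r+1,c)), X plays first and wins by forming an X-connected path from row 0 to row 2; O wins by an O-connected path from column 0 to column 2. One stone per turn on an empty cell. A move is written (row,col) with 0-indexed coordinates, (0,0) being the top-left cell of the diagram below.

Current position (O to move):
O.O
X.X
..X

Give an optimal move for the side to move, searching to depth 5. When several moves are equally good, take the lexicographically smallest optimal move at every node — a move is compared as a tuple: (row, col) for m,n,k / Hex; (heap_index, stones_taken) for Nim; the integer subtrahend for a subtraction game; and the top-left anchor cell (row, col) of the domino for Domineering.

p1 O@[O.O/X.X/..X]: (0,1)[OOO/X.X/..X]+1* (1,1)[O.O/XOX/..X]+1 (2,0)[O.O/X.X/O.X]+1 (2,1)[O.O/X.X/.OX]-1
p2 X@[OOO/X.X/..X] terminal -1; root [O.O/X.X/..X] d5

O's best at [O.O/X.X/..X]: (0,1)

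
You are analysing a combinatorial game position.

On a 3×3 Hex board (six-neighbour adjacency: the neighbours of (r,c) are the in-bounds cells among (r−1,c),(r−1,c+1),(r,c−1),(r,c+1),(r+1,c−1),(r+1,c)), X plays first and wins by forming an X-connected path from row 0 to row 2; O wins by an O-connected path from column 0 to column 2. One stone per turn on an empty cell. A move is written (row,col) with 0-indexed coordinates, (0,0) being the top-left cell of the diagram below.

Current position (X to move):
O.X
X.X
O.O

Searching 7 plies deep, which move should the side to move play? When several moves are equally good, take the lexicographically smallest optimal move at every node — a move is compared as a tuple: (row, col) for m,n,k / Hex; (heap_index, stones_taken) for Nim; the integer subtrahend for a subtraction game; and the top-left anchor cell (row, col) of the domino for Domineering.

X's best at [O.X/X.X/O.O]: (2,1)

ply 1, X at O.X/X.X/O.O | (0,1)=-1→OXX/X.X/O.O; (1,1)=-1→O.X/XXX/O.O; (2,1)=+1→O.X/X.X/OXO*
ply 2: O.X/X.X/OXO is terminal -1 (O); from O.X/X.X/O.O depth 7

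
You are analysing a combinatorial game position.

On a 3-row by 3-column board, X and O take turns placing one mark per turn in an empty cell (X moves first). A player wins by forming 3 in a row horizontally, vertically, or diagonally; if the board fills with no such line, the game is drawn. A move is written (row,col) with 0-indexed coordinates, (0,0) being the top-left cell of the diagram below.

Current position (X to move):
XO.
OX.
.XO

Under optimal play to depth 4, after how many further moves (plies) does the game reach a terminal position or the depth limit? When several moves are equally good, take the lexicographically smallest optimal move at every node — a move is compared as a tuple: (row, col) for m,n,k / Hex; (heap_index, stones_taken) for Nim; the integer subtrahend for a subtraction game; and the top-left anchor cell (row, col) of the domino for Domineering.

[XO./OX./.XO] X move#1: (0,2):+0/XOX/OX./.XO*, (1,2):+0/XO./OXX/.XO, (2,0):+0/XO./OX./XXO
[XOX/OX./.XO] O move#2: (1,2):-1/XOX/OXO/.XO, (2,0):+0/XOX/OX./OXO*
[XOX/OX./OXO] X move#3: (1,2):+0/XOX/OXX/OXO*
[XOX/OXX/OXO] end (terminal +0, O#4); searched XO./OX./.XO to 4

PV length from [XO./OX./.XO]: 3 plies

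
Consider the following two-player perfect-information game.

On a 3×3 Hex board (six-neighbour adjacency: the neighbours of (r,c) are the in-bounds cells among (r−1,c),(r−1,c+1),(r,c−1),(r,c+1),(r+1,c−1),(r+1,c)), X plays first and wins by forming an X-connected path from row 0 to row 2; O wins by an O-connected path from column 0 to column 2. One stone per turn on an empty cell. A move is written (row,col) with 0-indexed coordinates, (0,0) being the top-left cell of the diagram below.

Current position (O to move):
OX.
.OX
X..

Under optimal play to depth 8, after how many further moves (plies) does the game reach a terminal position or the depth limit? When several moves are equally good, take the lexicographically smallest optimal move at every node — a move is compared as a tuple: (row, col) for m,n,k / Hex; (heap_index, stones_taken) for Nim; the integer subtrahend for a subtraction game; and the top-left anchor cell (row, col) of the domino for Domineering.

[OX./.OX/X..] O move#1: (0,2):-1/OXO/.OX/X..*, (1,0):-1/OX./OOX/X.., (2,1):-1/OX./.OX/XO., (2,2):-1/OX./.OX/X.O
[OXO/.OX/X..] X move#2: (1,0):+1/OXO/XOX/X..*, (2,1):-1/OXO/.OX/XX., (2,2):-1/OXO/.OX/X.X
[OXO/XOX/X..] end (terminal -1, O#3); searched OX./.OX/X.. to 8

PV length from [OX./.OX/X..]: 2 plies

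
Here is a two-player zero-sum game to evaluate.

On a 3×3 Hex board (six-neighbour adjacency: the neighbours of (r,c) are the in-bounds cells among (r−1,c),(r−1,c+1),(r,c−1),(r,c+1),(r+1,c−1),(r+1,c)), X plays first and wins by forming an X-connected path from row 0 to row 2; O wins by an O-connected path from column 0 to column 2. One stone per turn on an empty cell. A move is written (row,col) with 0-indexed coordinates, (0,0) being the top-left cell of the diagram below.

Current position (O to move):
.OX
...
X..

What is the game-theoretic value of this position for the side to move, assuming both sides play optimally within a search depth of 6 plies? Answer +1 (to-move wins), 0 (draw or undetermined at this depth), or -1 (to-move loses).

p1 O@[.OX/.../X..]: (0,0)[OOX/.../X..]-1* (1,0)[.OX/O../X..]-1 (1,1)[.OX/.O./X..]-1 (1,2)[.OX/..O/X..]-1 (2,1)[.OX/.../XO.]-1 (2,2)[.OX/.../X.O]-1
p2 X@[OOX/.../X..]: (1,0)[OOX/X../X..]+1* (1,1)[OOX/.X./X..]+1 (1,2)[OOX/..X/X..]+1 (2,1)[OOX/.../XX.]+1 (2,2)[OOX/.../X.X]+1
p3 O@[OOX/X../X..]: (1,1)[OOX/XO./X..]-1* (1,2)[OOX/X.O/X..]-1 (2,1)[OOX/X../XO.]-1 (2,2)[OOX/X../X.O]-1
p4 X@[OOX/XO./X..]: (1,2)[OOX/XOX/X..]+1* (2,1)[OOX/XO./XX.]-1 (2,2)[OOX/XO./X.X]-1
p5 O@[OOX/XOX/X..]: (2,1)[OOX/XOX/XO.]-1* (2,2)[OOX/XOX/X.O]-1
p6 X@[OOX/XOX/XO.]: (2,2)[OOX/XOX/XOX]+1*
p7 O@[OOX/XOX/XOX] terminal -1; root [.OX/.../X..] d6

value(.OX/.../X.., O) = -1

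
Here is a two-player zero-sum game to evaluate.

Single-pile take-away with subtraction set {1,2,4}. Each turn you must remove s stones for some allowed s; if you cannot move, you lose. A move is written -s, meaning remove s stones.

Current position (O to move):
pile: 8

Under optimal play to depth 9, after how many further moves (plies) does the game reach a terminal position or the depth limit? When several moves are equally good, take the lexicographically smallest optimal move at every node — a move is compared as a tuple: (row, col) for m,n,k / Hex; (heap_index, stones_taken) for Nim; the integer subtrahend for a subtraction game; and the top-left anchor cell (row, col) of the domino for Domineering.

PV length from [8]: 5 plies

ply 1, O at 8 | -1=-1→7; -2=+1→6*; -4=-1→4
ply 2, X at 6 | -1=-1→5*; -2=-1→4; -4=-1→2
ply 3, O at 5 | -1=-1→4; -2=+1→3*; -4=-1→1
ply 4, X at 3 | -1=-1→2*; -2=-1→1
ply 5, O at 2 | -1=-1→1; -2=+1→0*
ply 6: 0 is terminal -1 (X); from 8 depth 9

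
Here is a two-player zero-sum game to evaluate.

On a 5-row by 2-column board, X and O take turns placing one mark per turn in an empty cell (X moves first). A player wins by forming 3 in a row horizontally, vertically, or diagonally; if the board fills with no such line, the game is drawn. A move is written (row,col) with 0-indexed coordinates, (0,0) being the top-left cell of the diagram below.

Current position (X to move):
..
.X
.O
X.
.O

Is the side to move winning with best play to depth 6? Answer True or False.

X winning at [../.X/.O/X./.O]: False

ply 1, X at ../.X/.O/X./.O | (0,0)=-1→X./.X/.O/X./.O; (0,1)=-1→.X/.X/.O/X./.O; (1,0)=-1→../XX/.O/X./.O; (2,0)=-1→../.X/XO/X./.O; (3,1)=+0→../.X/.O/XX/.O*; (4,0)=-1→../.X/.O/X./XO
ply 2, O at ../.X/.O/XX/.O | (0,0)=-1→O./.X/.O/XX/.O; (0,1)=-1→.O/.X/.O/XX/.O; (1,0)=+0→../OX/.O/XX/.O*; (2,0)=+0→../.X/OO/XX/.O; (4,0)=+0→../.X/.O/XX/OO
ply 3, X at ../OX/.O/XX/.O | (0,0)=+0→X./OX/.O/XX/.O*; (0,1)=+0→.X/OX/.O/XX/.O; (2,0)=+0→../OX/XO/XX/.O; (4,0)=+0→../OX/.O/XX/XO
ply 4, O at X./OX/.O/XX/.O | (0,1)=+0→XO/OX/.O/XX/.O*; (2,0)=+0→X./OX/OO/XX/.O; (4,0)=+0→X./OX/.O/XX/OO
ply 5, X at XO/OX/.O/XX/.O | (2,0)=+0→XO/OX/XO/XX/.O*; (4,0)=+0→XO/OX/.O/XX/XO
ply 6, O at XO/OX/XO/XX/.O | (4,0)=+0→XO/OX/XO/XX/OO*
ply 7: XO/OX/XO/XX/OO is terminal +0 (X); from ../.X/.O/X./.O depth 6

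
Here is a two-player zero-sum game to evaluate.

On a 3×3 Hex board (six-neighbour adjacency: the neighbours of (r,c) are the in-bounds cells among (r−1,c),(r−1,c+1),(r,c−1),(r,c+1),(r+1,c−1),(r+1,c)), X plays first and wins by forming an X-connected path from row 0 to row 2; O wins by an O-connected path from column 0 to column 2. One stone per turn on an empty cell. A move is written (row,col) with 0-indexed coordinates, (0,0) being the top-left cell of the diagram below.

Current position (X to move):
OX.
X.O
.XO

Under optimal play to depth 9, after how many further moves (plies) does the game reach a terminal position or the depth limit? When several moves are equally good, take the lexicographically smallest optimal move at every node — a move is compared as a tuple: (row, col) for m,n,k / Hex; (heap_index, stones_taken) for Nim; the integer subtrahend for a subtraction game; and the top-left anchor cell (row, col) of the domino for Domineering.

PV length from [OX./X.O/.XO]: 3 plies

[OX./X.O/.XO] X move#1: (0,2):+1/OXX/X.O/.XO*, (1,1):+1/OX./XXO/.XO, (2,0):+1/OX./X.O/XXO
[OXX/X.O/.XO] O move#2: (1,1):-1/OXX/XOO/.XO*, (2,0):-1/OXX/X.O/OXO
[OXX/XOO/.XO] X move#3: (2,0):+1/OXX/XOO/XXO*
[OXX/XOO/XXO] end (terminal -1, O#4); searched OX./X.O/.XO to 9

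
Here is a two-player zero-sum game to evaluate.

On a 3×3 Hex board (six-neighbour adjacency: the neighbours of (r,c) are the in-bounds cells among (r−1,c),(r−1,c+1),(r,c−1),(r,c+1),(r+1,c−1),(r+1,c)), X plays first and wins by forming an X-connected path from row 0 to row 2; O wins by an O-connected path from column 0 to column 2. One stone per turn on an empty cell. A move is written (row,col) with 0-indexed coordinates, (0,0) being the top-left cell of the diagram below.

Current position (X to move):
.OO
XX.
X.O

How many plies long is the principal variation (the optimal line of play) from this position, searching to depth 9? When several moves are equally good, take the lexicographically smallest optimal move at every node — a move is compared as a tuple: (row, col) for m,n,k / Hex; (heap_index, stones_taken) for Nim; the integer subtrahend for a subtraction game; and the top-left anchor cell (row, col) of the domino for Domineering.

PV length from [.OO/XX./X.O]: 1 ply

p1 X@[.OO/XX./X.O]: (0,0)[XOO/XX./X.O]+1* (1,2)[.OO/XXX/X.O]-1 (2,1)[.OO/XX./XXO]-1
p2 O@[XOO/XX./X.O] terminal -1; root [.OO/XX./X.O] d9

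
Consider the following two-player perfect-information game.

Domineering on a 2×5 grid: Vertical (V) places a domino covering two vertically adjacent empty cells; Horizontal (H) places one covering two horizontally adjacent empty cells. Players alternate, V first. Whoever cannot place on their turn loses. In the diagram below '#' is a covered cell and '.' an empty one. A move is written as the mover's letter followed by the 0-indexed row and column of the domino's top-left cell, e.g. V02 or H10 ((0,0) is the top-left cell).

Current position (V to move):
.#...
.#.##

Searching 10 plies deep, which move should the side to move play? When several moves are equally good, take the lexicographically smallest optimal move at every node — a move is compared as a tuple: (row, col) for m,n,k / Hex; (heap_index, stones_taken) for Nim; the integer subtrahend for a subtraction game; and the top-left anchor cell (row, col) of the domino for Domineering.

V's best at [.#.../.#.##]: V02

ply 1, V at .#.../.#.## | V00=-1→##.../##.##; V02=+1→.##../.####*
ply 2, H at .##../.#### | H03=-1→.####/.####*
ply 3, V at .####/.#### | V00=+1→#####/#####*
ply 4: #####/##### is terminal -1 (H); from .#.../.#.## depth 10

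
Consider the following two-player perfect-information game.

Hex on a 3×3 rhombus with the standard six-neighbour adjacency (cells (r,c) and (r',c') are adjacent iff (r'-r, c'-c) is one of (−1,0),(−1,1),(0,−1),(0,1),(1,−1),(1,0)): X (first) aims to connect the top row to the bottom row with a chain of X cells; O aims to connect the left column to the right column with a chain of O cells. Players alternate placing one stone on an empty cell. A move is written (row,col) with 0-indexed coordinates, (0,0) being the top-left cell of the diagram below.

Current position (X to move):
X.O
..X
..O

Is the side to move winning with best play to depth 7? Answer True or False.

X winning at [X.O/..X/..O]: True

[X.O/..X/..O] X move#1: (0,1):-1/XXO/..X/..O, (1,0):-1/X.O/X.X/..O, (1,1):+1/X.O/.XX/..O*, (2,0):-1/X.O/..X/X.O, (2,1):-1/X.O/..X/.XO
[X.O/.XX/..O] O move#2: (0,1):-1/XOO/.XX/..O*, (1,0):-1/X.O/OXX/..O, (2,0):-1/X.O/.XX/O.O, (2,1):-1/X.O/.XX/.OO
[XOO/.XX/..O] X move#3: (1,0):+1/XOO/XXX/..O*, (2,0):-1/XOO/.XX/X.O, (2,1):-1/XOO/.XX/.XO
[XOO/XXX/..O] O move#4: (2,0):-1/XOO/XXX/O.O*, (2,1):-1/XOO/XXX/.OO
[XOO/XXX/O.O] X move#5: (2,1):+1/XOO/XXX/OXO*
[XOO/XXX/OXO] end (terminal -1, O#6); searched X.O/..X/..O to 7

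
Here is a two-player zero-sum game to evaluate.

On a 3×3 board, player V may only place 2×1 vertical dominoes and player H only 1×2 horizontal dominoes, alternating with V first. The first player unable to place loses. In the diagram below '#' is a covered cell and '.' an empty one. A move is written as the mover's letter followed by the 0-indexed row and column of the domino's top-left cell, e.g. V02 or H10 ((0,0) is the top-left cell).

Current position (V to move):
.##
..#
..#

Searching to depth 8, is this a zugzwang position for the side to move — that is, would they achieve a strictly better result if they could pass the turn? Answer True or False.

[.##/..#/..#] V move#1: V00:-1/###/#.#/..#, V10:+1/.##/#.#/#.#*, V11:+1/.##/.##/.##
[.##/#.#/#.#] end (terminal -1, H#2); searched .##/..#/..# to 8
if V skipped the turn, H would face:
~ [.##/..#/..#] H move#1: H10:+1/.##/###/..#*, H20:-1/.##/..#/###
~ [.##/###/..#] end (terminal -1, V#2); searched .##/..#/..# to 8
compare (V): move=+1 vs pass=-1

zugzwang(.##/..#/..#, V) = False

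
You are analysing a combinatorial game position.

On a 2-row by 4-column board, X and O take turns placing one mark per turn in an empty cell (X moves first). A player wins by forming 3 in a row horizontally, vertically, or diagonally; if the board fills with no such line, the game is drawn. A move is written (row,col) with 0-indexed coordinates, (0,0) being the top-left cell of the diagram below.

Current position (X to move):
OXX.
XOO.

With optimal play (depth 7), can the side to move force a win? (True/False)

X winning at [OXX./XOO.]: True

p1 X@[OXX./XOO.]: (0,3)[OXXX/XOO.]+1* (1,3)[OXX./XOOX]+0
p2 O@[OXXX/XOO.] terminal -1; root [OXX./XOO.] d7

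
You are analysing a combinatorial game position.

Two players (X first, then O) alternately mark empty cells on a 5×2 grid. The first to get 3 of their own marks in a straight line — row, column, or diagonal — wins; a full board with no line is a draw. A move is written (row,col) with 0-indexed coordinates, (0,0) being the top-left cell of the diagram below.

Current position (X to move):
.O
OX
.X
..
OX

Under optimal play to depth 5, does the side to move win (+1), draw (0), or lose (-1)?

value(.O/OX/.X/../OX, X) = +1

ply 1, X at .O/OX/.X/../OX | (0,0)=+0→XO/OX/.X/../OX; (2,0)=+0→.O/OX/XX/../OX; (3,0)=+0→.O/OX/.X/X./OX; (3,1)=+1→.O/OX/.X/.X/OX*
ply 2: .O/OX/.X/.X/OX is terminal -1 (O); from .O/OX/.X/../OX depth 5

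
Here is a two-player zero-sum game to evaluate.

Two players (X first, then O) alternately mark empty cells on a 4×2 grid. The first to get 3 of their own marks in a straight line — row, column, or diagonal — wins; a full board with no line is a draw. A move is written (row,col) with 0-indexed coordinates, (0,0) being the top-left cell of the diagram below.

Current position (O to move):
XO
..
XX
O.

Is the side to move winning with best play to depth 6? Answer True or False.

[XO/../XX/O.] O move#1: (1,0):+0/XO/O./XX/O.*, (1,1):-1/XO/.O/XX/O., (3,1):-1/XO/../XX/OO
[XO/O./XX/O.] X move#2: (1,1):+0/XO/OX/XX/O.*, (3,1):+0/XO/O./XX/OX
[XO/OX/XX/O.] O move#3: (3,1):+0/XO/OX/XX/OO*
[XO/OX/XX/OO] end (terminal +0, X#4); searched XO/../XX/O. to 6

O winning at [XO/../XX/O.]: False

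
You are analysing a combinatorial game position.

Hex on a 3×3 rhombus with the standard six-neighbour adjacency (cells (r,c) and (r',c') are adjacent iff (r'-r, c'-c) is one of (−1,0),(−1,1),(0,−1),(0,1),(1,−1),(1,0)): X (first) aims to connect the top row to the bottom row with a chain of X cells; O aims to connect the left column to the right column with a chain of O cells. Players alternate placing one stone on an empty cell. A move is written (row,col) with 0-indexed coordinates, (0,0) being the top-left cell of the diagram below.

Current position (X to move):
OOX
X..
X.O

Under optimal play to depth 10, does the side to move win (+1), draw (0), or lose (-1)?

value(OOX/X../X.O, X) = +1

[OOX/X../X.O] X move#1: (1,1):+1/OOX/XX./X.O*, (1,2):+1/OOX/X.X/X.O, (2,1):+1/OOX/X../XXO
[OOX/XX./X.O] end (terminal -1, O#2); searched OOX/X../X.O to 10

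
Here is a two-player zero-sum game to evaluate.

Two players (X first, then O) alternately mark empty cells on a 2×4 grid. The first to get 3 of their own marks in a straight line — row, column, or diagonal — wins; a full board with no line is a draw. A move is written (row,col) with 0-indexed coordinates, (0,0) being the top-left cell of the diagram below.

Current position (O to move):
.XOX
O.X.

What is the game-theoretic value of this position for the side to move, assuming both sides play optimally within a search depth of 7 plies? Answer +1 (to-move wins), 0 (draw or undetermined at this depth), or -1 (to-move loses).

ply 1, O at .XOX/O.X. | (0,0)=+0→OXOX/O.X.*; (1,1)=+0→.XOX/OOX.; (1,3)=+0→.XOX/O.XO
ply 2, X at OXOX/O.X. | (1,1)=+0→OXOX/OXX.*; (1,3)=+0→OXOX/O.XX
ply 3, O at OXOX/OXX. | (1,3)=+0→OXOX/OXXO*
ply 4: OXOX/OXXO is terminal +0 (X); from .XOX/O.X. depth 7

value(.XOX/O.X., O) = 0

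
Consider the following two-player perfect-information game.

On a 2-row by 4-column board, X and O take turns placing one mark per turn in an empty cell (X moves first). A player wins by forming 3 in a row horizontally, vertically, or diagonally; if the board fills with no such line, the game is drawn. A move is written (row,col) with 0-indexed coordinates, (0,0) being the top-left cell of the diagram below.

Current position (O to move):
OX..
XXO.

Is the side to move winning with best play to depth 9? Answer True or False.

p1 O@[OX../XXO.]: (0,2)[OXO./XXO.]+0* (0,3)[OX.O/XXO.]+0 (1,3)[OX../XXOO]+0
p2 X@[OXO./XXO.]: (0,3)[OXOX/XXO.]+0* (1,3)[OXO./XXOX]+0
p3 O@[OXOX/XXO.]: (1,3)[OXOX/XXOO]+0*
p4 X@[OXOX/XXOO] terminal +0; root [OX../XXO.] d9

O winning at [OX../XXO.]: False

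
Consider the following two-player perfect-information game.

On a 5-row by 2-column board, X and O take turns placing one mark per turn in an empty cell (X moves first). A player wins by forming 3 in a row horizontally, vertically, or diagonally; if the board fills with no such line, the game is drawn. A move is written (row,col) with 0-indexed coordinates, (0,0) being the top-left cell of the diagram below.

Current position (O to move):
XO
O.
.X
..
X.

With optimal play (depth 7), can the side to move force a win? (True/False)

O winning at [XO/O./.X/../X.]: False

p1 O@[XO/O./.X/../X.]: (1,1)[XO/OO/.X/../X.]+0* (2,0)[XO/O./OX/../X.]+0 (3,0)[XO/O./.X/O./X.]+0 (3,1)[XO/O./.X/.O/X.]+0 (4,1)[XO/O./.X/../XO]+0
p2 X@[XO/OO/.X/../X.]: (2,0)[XO/OO/XX/../X.]+0* (3,0)[XO/OO/.X/X./X.]+0 (3,1)[XO/OO/.X/.X/X.]+0 (4,1)[XO/OO/.X/../XX]+0
p3 O@[XO/OO/XX/../X.]: (3,0)[XO/OO/XX/O./X.]+0* (3,1)[XO/OO/XX/.O/X.]-1 (4,1)[XO/OO/XX/../XO]-1
p4 X@[XO/OO/XX/O./X.]: (3,1)[XO/OO/XX/OX/X.]+0* (4,1)[XO/OO/XX/O./XX]+0
p5 O@[XO/OO/XX/OX/X.]: (4,1)[XO/OO/XX/OX/XO]+0*
p6 X@[XO/OO/XX/OX/XO] terminal +0; root [XO/O./.X/../X.] d7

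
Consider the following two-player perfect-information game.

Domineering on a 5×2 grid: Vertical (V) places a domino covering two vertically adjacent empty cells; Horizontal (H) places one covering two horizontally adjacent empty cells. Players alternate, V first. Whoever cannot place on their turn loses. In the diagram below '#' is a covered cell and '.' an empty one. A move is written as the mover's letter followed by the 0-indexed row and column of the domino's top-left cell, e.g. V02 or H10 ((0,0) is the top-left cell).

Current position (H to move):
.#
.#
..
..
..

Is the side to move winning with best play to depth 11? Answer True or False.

H winning at [.#/.#/../../..]: True

ply 1, H at .#/.#/../../.. | H20=-1→.#/.#/##/../..; H30=+1→.#/.#/../##/..*; H40=-1→.#/.#/../../##
ply 2, V at .#/.#/../##/.. | V00=-1→##/##/../##/..*; V10=-1→.#/##/#./##/..
ply 3, H at ##/##/../##/.. | H20=+1→##/##/##/##/..*; H40=+1→##/##/../##/##
ply 4: ##/##/##/##/.. is terminal -1 (V); from .#/.#/../../.. depth 11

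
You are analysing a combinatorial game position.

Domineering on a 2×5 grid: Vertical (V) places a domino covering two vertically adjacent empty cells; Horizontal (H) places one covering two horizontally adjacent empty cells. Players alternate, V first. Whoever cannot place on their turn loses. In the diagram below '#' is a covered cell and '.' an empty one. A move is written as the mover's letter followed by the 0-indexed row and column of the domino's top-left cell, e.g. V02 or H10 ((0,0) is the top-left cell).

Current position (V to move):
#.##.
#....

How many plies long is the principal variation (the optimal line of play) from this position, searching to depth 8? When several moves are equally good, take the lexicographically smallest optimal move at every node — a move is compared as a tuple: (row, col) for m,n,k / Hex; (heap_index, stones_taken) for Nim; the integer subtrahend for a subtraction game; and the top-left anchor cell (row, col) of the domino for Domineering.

ply 1, V at #.##./#.... | V01=-1→####./##...*; V04=-1→#.###/#...#
ply 2, H at ####./##... | H12=-1→####./####.; H13=+1→####./##.##*
ply 3: ####./##.## is terminal -1 (V); from #.##./#.... depth 8

PV length from [#.##./#....]: 2 plies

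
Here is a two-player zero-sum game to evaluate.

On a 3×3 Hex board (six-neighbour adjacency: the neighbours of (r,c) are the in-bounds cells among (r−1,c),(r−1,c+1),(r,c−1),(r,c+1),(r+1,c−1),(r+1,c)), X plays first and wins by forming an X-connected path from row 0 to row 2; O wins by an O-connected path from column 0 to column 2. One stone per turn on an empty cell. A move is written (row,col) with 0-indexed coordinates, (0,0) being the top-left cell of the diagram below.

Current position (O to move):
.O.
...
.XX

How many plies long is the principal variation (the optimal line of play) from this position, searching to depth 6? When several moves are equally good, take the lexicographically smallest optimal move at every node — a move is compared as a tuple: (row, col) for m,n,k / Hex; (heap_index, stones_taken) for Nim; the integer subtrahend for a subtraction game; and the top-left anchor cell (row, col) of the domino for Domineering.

PV length from [.O./.../.XX]: 3 plies

p1 O@[.O./.../.XX]: (0,0)[OO./.../.XX]-1 (0,2)[.OO/.../.XX]+1* (1,0)[.O./O../.XX]-1 (1,1)[.O./.O./.XX]+1 (1,2)[.O./..O/.XX]+1 (2,0)[.O./.../OXX]-1
p2 X@[.OO/.../.XX]: (0,0)[XOO/.../.XX]-1* (1,0)[.OO/X../.XX]-1 (1,1)[.OO/.X./.XX]-1 (1,2)[.OO/..X/.XX]-1 (2,0)[.OO/.../XXX]-1
p3 O@[XOO/.../.XX]: (1,0)[XOO/O../.XX]+1* (1,1)[XOO/.O./.XX]+1 (1,2)[XOO/..O/.XX]-1 (2,0)[XOO/.../OXX]+1
p4 X@[XOO/O../.XX] terminal -1; root [.O./.../.XX] d6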